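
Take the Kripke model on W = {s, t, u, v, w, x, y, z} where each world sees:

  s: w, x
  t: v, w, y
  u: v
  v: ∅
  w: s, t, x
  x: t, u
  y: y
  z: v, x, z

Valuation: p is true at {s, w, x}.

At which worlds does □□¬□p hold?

{u, v, y}

s: successors {w, x}; □¬□p there: w:F, x:T. ✗
t: successors {v, w, y}; □¬□p there: v:T, w:F, y:T. ✗
u: successors {v}; □¬□p there: v:T. ✓
v: no successors, so □□¬□p holds vacuously. ✓
w: successors {s, t, x}; □¬□p there: s:T, t:F, x:T. ✗
x: successors {t, u}; □¬□p there: t:F, u:F. ✗
y: successors {y}; □¬□p there: y:T. ✓
z: successors {v, x, z}; □¬□p there: v:T, x:T, z:F. ✗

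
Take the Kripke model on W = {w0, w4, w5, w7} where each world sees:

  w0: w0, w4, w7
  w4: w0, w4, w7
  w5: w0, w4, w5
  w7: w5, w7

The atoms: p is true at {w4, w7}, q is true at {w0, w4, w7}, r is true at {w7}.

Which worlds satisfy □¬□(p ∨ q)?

w0: successors {w0, w4, w7}; ¬□(p ∨ q) there: w0:F, w4:F, w7:T. ✗
w4: successors {w0, w4, w7}; ¬□(p ∨ q) there: w0:F, w4:F, w7:T. ✗
w5: successors {w0, w4, w5}; ¬□(p ∨ q) there: w0:F, w4:F, w5:T. ✗
w7: successors {w5, w7}; ¬□(p ∨ q) there: w5:T, w7:T. ✓

{w7}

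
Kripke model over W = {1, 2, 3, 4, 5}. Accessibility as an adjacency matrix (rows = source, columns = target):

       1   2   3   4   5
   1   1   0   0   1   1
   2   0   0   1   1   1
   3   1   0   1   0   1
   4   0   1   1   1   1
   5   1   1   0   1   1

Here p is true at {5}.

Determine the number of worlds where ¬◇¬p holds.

1: ◇¬p is T. ✗
2: ◇¬p is T. ✗
3: ◇¬p is T. ✗
4: ◇¬p is T. ✗
5: ◇¬p is T. ✗
Satisfying worlds: ∅.

0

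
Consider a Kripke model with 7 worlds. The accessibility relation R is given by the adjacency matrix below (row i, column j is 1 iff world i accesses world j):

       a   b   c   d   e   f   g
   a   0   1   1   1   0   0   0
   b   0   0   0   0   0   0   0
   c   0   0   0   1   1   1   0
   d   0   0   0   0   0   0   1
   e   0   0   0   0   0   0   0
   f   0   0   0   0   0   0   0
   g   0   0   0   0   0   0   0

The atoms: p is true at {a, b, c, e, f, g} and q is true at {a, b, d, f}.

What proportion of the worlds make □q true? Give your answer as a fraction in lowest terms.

4/7

a: successors {b, c, d}; q there: b:T, c:F, d:T. ✗
b: no successors, so □q holds vacuously. ✓
c: successors {d, e, f}; q there: d:T, e:F, f:T. ✗
d: successors {g}; q there: g:F. ✗
e: no successors, so □q holds vacuously. ✓
f: no successors, so □q holds vacuously. ✓
g: no successors, so □q holds vacuously. ✓
That's 4 of 7 worlds, so 4/7.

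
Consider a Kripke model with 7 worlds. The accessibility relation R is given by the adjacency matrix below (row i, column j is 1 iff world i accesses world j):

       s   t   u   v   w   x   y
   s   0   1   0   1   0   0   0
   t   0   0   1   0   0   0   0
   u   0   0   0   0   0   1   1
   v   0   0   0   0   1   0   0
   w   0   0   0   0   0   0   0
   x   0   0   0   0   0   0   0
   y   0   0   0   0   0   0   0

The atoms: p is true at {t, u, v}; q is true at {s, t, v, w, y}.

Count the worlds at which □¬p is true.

s: successors {t, v}; ¬p there: t:F, v:F. ✗
t: successors {u}; ¬p there: u:F. ✗
u: successors {x, y}; ¬p there: x:T, y:T. ✓
v: successors {w}; ¬p there: w:T. ✓
w: no successors, so □¬p holds vacuously. ✓
x: no successors, so □¬p holds vacuously. ✓
y: no successors, so □¬p holds vacuously. ✓
Satisfying worlds: {u, v, w, x, y}.

5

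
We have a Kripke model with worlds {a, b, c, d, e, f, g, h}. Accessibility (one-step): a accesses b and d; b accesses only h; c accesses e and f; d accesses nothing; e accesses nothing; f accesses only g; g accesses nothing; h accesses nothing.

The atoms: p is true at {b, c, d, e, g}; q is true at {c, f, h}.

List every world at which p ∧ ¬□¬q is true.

a: p is F, ¬□¬q is F. ✗
b: p is T, ¬□¬q is T. ✓
c: p is T, ¬□¬q is T. ✓
d: p is T, ¬□¬q is F. ✗
e: p is T, ¬□¬q is F. ✗
f: p is F, ¬□¬q is F. ✗
g: p is T, ¬□¬q is F. ✗
h: p is F, ¬□¬q is F. ✗

{b, c}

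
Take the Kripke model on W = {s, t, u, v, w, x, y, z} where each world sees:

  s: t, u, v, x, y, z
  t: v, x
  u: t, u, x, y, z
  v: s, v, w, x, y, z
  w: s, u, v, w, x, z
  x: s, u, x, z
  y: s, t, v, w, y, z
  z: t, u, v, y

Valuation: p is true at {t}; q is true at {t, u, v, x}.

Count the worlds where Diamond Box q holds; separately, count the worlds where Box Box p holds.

For Diamond Box q:
s: successors {t, u, v, x, y, z}; Box q there: t:T, u:F, v:F, x:F, y:F, z:F. ✓
t: successors {v, x}; Box q there: v:F, x:F. ✗
u: successors {t, u, x, y, z}; Box q there: t:T, u:F, x:F, y:F, z:F. ✓
v: successors {s, v, w, x, y, z}; Box q there: s:F, v:F, w:F, x:F, y:F, z:F. ✗
w: successors {s, u, v, w, x, z}; Box q there: s:F, u:F, v:F, w:F, x:F, z:F. ✗
x: successors {s, u, x, z}; Box q there: s:F, u:F, x:F, z:F. ✗
y: successors {s, t, v, w, y, z}; Box q there: s:F, t:T, v:F, w:F, y:F, z:F. ✓
z: successors {t, u, v, y}; Box q there: t:T, u:F, v:F, y:F. ✓
— 4 worlds.
For Box Box p:
s: successors {t, u, v, x, y, z}; Box p there: t:F, u:F, v:F, x:F, y:F, z:F. ✗
t: successors {v, x}; Box p there: v:F, x:F. ✗
u: successors {t, u, x, y, z}; Box p there: t:F, u:F, x:F, y:F, z:F. ✗
v: successors {s, v, w, x, y, z}; Box p there: s:F, v:F, w:F, x:F, y:F, z:F. ✗
w: successors {s, u, v, w, x, z}; Box p there: s:F, u:F, v:F, w:F, x:F, z:F. ✗
x: successors {s, u, x, z}; Box p there: s:F, u:F, x:F, z:F. ✗
y: successors {s, t, v, w, y, z}; Box p there: s:F, t:F, v:F, w:F, y:F, z:F. ✗
z: successors {t, u, v, y}; Box p there: t:F, u:F, v:F, y:F. ✗
— 0 worlds.

4 and 0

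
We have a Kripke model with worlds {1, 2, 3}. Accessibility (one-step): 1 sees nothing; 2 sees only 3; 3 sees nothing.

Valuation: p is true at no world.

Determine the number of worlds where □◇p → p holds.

1

1: □◇p is T, p is F. ✗
2: □◇p is F, p is F. ✓
3: □◇p is T, p is F. ✗
Satisfying worlds: {2}.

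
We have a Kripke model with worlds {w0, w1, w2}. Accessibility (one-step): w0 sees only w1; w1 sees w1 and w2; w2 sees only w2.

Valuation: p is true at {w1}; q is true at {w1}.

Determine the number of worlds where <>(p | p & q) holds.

2

w0: successors {w1}; p | p & q there: w1:T. ✓
w1: successors {w1, w2}; p | p & q there: w1:T, w2:F. ✓
w2: successors {w2}; p | p & q there: w2:F. ✗
Satisfying worlds: {w0, w1}.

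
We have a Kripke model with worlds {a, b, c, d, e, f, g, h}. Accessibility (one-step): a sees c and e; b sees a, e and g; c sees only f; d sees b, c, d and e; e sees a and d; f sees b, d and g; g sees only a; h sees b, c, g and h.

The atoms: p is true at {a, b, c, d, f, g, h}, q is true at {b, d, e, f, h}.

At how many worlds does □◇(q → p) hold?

a: successors {c, e}; ◇(q → p) there: c:T, e:T. ✓
b: successors {a, e, g}; ◇(q → p) there: a:T, e:T, g:T. ✓
c: successors {f}; ◇(q → p) there: f:T. ✓
d: successors {b, c, d, e}; ◇(q → p) there: b:T, c:T, d:T, e:T. ✓
e: successors {a, d}; ◇(q → p) there: a:T, d:T. ✓
f: successors {b, d, g}; ◇(q → p) there: b:T, d:T, g:T. ✓
g: successors {a}; ◇(q → p) there: a:T. ✓
h: successors {b, c, g, h}; ◇(q → p) there: b:T, c:T, g:T, h:T. ✓
Satisfying worlds: {a, b, c, d, e, f, g, h}.

8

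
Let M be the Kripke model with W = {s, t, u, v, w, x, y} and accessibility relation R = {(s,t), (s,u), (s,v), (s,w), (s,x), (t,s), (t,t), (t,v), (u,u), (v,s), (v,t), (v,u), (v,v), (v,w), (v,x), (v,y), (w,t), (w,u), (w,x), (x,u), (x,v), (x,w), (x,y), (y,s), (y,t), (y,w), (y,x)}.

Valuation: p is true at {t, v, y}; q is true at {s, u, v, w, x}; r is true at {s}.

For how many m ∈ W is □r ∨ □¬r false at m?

s: □r is F, □¬r is T. ✓
t: □r is F, □¬r is F. ✗
u: □r is F, □¬r is T. ✓
v: □r is F, □¬r is F. ✗
w: □r is F, □¬r is T. ✓
x: □r is F, □¬r is T. ✓
y: □r is F, □¬r is F. ✗
Satisfying worlds: {s, u, w, x}.
So □r ∨ □¬r fails at the other 3 worlds.

3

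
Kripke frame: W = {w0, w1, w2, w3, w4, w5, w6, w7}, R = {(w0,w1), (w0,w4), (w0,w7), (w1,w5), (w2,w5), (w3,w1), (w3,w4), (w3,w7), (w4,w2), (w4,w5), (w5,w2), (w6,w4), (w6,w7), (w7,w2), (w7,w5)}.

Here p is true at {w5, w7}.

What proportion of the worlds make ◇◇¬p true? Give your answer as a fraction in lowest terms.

w0: successors {w1, w4, w7}; ◇¬p there: w1:F, w4:T, w7:T. ✓
w1: successors {w5}; ◇¬p there: w5:T. ✓
w2: successors {w5}; ◇¬p there: w5:T. ✓
w3: successors {w1, w4, w7}; ◇¬p there: w1:F, w4:T, w7:T. ✓
w4: successors {w2, w5}; ◇¬p there: w2:F, w5:T. ✓
w5: successors {w2}; ◇¬p there: w2:F. ✗
w6: successors {w4, w7}; ◇¬p there: w4:T, w7:T. ✓
w7: successors {w2, w5}; ◇¬p there: w2:F, w5:T. ✓
That's 7 of 8 worlds, so 7/8.

7/8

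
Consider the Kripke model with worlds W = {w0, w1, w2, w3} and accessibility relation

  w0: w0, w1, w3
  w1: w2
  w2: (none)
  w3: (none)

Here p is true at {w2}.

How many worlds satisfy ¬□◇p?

2

w0: □◇p is F. ✓
w1: □◇p is F. ✓
w2: □◇p is T. ✗
w3: □◇p is T. ✗
Satisfying worlds: {w0, w1}.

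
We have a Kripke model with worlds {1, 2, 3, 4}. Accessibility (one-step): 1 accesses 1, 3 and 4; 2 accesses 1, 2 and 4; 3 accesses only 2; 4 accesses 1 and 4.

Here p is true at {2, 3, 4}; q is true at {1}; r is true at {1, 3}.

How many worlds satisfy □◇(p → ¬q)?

1: successors {1, 3, 4}; ◇(p → ¬q) there: 1:T, 3:T, 4:T. ✓
2: successors {1, 2, 4}; ◇(p → ¬q) there: 1:T, 2:T, 4:T. ✓
3: successors {2}; ◇(p → ¬q) there: 2:T. ✓
4: successors {1, 4}; ◇(p → ¬q) there: 1:T, 4:T. ✓
Satisfying worlds: {1, 2, 3, 4}.

4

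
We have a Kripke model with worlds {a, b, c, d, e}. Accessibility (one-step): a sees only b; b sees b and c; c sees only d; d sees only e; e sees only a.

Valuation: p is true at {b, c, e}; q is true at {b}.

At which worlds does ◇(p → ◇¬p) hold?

a: successors {b}; p → ◇¬p there: b:F. ✗
b: successors {b, c}; p → ◇¬p there: b:F, c:T. ✓
c: successors {d}; p → ◇¬p there: d:T. ✓
d: successors {e}; p → ◇¬p there: e:T. ✓
e: successors {a}; p → ◇¬p there: a:T. ✓

{b, c, d, e}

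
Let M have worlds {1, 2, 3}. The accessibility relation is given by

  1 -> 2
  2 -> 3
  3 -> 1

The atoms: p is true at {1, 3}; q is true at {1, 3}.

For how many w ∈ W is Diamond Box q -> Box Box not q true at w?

1

1: Diamond Box q is T, Box Box not q is F. ✗
2: Diamond Box q is T, Box Box not q is F. ✗
3: Diamond Box q is F, Box Box not q is T. ✓
Satisfying worlds: {3}.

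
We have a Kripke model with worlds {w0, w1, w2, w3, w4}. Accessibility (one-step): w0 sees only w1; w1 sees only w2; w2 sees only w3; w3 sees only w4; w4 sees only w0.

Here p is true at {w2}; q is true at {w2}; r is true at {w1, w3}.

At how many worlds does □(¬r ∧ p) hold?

w0: successors {w1}; ¬r ∧ p there: w1:F. ✗
w1: successors {w2}; ¬r ∧ p there: w2:T. ✓
w2: successors {w3}; ¬r ∧ p there: w3:F. ✗
w3: successors {w4}; ¬r ∧ p there: w4:F. ✗
w4: successors {w0}; ¬r ∧ p there: w0:F. ✗
Satisfying worlds: {w1}.

1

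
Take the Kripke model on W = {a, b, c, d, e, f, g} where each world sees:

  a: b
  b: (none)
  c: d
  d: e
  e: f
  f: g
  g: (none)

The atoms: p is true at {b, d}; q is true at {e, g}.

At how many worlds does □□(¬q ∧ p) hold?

4

a: successors {b}; □(¬q ∧ p) there: b:T. ✓
b: no successors, so □□(¬q ∧ p) holds vacuously. ✓
c: successors {d}; □(¬q ∧ p) there: d:F. ✗
d: successors {e}; □(¬q ∧ p) there: e:F. ✗
e: successors {f}; □(¬q ∧ p) there: f:F. ✗
f: successors {g}; □(¬q ∧ p) there: g:T. ✓
g: no successors, so □□(¬q ∧ p) holds vacuously. ✓
Satisfying worlds: {a, b, f, g}.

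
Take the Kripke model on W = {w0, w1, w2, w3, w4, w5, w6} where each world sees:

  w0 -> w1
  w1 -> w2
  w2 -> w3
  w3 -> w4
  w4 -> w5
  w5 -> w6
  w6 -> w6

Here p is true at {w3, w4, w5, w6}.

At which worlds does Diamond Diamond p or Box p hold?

{w1, w2, w3, w4, w5, w6}

w0: Diamond Diamond p is F, Box p is F. ✗
w1: Diamond Diamond p is T, Box p is F. ✓
w2: Diamond Diamond p is T, Box p is T. ✓
w3: Diamond Diamond p is T, Box p is T. ✓
w4: Diamond Diamond p is T, Box p is T. ✓
w5: Diamond Diamond p is T, Box p is T. ✓
w6: Diamond Diamond p is T, Box p is T. ✓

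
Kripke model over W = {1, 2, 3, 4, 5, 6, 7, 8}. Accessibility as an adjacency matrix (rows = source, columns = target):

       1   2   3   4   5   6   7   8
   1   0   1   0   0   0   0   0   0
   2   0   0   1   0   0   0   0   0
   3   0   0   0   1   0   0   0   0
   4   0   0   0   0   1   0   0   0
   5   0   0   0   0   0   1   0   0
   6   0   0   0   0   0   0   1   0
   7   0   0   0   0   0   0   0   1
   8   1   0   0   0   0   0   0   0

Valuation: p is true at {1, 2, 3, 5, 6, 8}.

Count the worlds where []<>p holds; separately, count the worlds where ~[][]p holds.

For []<>p:
1: successors {2}; <>p there: 2:T. ✓
2: successors {3}; <>p there: 3:F. ✗
3: successors {4}; <>p there: 4:T. ✓
4: successors {5}; <>p there: 5:T. ✓
5: successors {6}; <>p there: 6:F. ✗
6: successors {7}; <>p there: 7:T. ✓
7: successors {8}; <>p there: 8:T. ✓
8: successors {1}; <>p there: 1:T. ✓
— 6 worlds.
For ~[][]p:
1: [][]p is T. ✗
2: [][]p is F. ✓
3: [][]p is T. ✗
4: [][]p is T. ✗
5: [][]p is F. ✓
6: [][]p is T. ✗
7: [][]p is T. ✗
8: [][]p is T. ✗
— 2 worlds.

6 and 2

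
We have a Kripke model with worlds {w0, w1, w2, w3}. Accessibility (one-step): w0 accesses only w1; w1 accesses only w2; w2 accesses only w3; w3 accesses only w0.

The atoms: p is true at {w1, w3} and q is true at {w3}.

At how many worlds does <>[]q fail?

3

w0: successors {w1}; []q there: w1:F. ✗
w1: successors {w2}; []q there: w2:T. ✓
w2: successors {w3}; []q there: w3:F. ✗
w3: successors {w0}; []q there: w0:F. ✗
Satisfying worlds: {w1}.
So <>[]q fails at the other 3 worlds.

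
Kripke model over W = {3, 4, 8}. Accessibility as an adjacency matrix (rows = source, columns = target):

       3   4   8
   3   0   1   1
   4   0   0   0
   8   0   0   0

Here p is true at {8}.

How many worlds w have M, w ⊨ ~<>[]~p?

2

3: <>[]~p is T. ✗
4: <>[]~p is F. ✓
8: <>[]~p is F. ✓
Satisfying worlds: {4, 8}.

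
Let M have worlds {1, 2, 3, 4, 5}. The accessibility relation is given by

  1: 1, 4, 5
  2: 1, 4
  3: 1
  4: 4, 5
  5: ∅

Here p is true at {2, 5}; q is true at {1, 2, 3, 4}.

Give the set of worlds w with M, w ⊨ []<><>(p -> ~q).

1: successors {1, 4, 5}; <><>(p -> ~q) there: 1:T, 4:T, 5:F. ✗
2: successors {1, 4}; <><>(p -> ~q) there: 1:T, 4:T. ✓
3: successors {1}; <><>(p -> ~q) there: 1:T. ✓
4: successors {4, 5}; <><>(p -> ~q) there: 4:T, 5:F. ✗
5: no successors, so []<><>(p -> ~q) holds vacuously. ✓

{2, 3, 5}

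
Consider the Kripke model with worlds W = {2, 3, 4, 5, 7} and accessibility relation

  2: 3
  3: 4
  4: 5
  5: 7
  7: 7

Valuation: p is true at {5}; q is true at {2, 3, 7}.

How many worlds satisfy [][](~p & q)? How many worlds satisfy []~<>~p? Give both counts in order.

3 and 1

For [][](~p & q):
2: successors {3}; [](~p & q) there: 3:F. ✗
3: successors {4}; [](~p & q) there: 4:F. ✗
4: successors {5}; [](~p & q) there: 5:T. ✓
5: successors {7}; [](~p & q) there: 7:T. ✓
7: successors {7}; [](~p & q) there: 7:T. ✓
— 3 worlds.
For []~<>~p:
2: successors {3}; ~<>~p there: 3:F. ✗
3: successors {4}; ~<>~p there: 4:T. ✓
4: successors {5}; ~<>~p there: 5:F. ✗
5: successors {7}; ~<>~p there: 7:F. ✗
7: successors {7}; ~<>~p there: 7:F. ✗
— 1 world.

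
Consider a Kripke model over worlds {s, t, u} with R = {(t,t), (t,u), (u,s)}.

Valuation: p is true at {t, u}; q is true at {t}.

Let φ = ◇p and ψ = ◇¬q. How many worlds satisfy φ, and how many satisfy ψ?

1 and 2

For ◇p:
s: no successors, so ◇p fails. ✗
t: successors {t, u}; p there: t:T, u:T. ✓
u: successors {s}; p there: s:F. ✗
— 1 world.
For ◇¬q:
s: no successors, so ◇¬q fails. ✗
t: successors {t, u}; ¬q there: t:F, u:T. ✓
u: successors {s}; ¬q there: s:T. ✓
— 2 worlds.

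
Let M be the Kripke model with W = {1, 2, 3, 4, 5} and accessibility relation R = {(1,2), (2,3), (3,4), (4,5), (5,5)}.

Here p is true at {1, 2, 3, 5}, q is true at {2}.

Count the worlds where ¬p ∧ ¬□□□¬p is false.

1: ¬p is F, ¬□□□¬p is F. ✗
2: ¬p is F, ¬□□□¬p is T. ✗
3: ¬p is F, ¬□□□¬p is T. ✗
4: ¬p is T, ¬□□□¬p is T. ✓
5: ¬p is F, ¬□□□¬p is T. ✗
Satisfying worlds: {4}.
So ¬p ∧ ¬□□□¬p fails at the other 4 worlds.

4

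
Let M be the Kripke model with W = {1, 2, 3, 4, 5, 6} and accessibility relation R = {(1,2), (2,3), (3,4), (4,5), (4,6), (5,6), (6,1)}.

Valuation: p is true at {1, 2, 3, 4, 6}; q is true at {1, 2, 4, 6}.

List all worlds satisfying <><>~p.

{3}

1: successors {2}; <>~p there: 2:F. ✗
2: successors {3}; <>~p there: 3:F. ✗
3: successors {4}; <>~p there: 4:T. ✓
4: successors {5, 6}; <>~p there: 5:F, 6:F. ✗
5: successors {6}; <>~p there: 6:F. ✗
6: successors {1}; <>~p there: 1:F. ✗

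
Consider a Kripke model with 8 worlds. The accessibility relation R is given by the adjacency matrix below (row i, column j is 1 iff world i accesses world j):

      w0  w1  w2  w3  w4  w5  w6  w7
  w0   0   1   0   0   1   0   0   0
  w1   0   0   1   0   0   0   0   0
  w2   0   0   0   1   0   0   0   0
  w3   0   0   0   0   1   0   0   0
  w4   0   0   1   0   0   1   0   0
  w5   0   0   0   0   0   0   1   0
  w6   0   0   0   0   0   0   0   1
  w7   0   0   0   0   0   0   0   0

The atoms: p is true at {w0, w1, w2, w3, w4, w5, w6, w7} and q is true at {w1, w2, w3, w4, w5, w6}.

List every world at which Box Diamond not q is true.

{w5, w7}

w0: successors {w1, w4}; Diamond not q there: w1:F, w4:F. ✗
w1: successors {w2}; Diamond not q there: w2:F. ✗
w2: successors {w3}; Diamond not q there: w3:F. ✗
w3: successors {w4}; Diamond not q there: w4:F. ✗
w4: successors {w2, w5}; Diamond not q there: w2:F, w5:F. ✗
w5: successors {w6}; Diamond not q there: w6:T. ✓
w6: successors {w7}; Diamond not q there: w7:F. ✗
w7: no successors, so Box Diamond not q holds vacuously. ✓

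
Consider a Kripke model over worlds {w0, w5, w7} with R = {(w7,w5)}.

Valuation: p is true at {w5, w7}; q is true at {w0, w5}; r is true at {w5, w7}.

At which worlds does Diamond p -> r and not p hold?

w0: Diamond p is F, r and not p is F. ✓
w5: Diamond p is F, r and not p is F. ✓
w7: Diamond p is T, r and not p is F. ✗

{w0, w5}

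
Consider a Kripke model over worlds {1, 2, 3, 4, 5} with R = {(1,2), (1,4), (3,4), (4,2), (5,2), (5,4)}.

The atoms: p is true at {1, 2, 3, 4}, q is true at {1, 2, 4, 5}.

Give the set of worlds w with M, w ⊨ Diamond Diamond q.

1: successors {2, 4}; Diamond q there: 2:F, 4:T. ✓
2: no successors, so Diamond Diamond q fails. ✗
3: successors {4}; Diamond q there: 4:T. ✓
4: successors {2}; Diamond q there: 2:F. ✗
5: successors {2, 4}; Diamond q there: 2:F, 4:T. ✓

{1, 3, 5}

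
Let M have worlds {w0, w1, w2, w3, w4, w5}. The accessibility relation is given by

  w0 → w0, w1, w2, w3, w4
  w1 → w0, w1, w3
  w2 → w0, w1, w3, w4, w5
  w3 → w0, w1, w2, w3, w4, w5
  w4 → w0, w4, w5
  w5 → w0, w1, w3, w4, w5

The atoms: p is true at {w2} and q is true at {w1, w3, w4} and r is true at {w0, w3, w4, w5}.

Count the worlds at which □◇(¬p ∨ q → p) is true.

0

w0: successors {w0, w1, w2, w3, w4}; ◇(¬p ∨ q → p) there: w0:T, w1:F, w2:F, w3:T, w4:F. ✗
w1: successors {w0, w1, w3}; ◇(¬p ∨ q → p) there: w0:T, w1:F, w3:T. ✗
w2: successors {w0, w1, w3, w4, w5}; ◇(¬p ∨ q → p) there: w0:T, w1:F, w3:T, w4:F, w5:F. ✗
w3: successors {w0, w1, w2, w3, w4, w5}; ◇(¬p ∨ q → p) there: w0:T, w1:F, w2:F, w3:T, w4:F, w5:F. ✗
w4: successors {w0, w4, w5}; ◇(¬p ∨ q → p) there: w0:T, w4:F, w5:F. ✗
w5: successors {w0, w1, w3, w4, w5}; ◇(¬p ∨ q → p) there: w0:T, w1:F, w3:T, w4:F, w5:F. ✗
Satisfying worlds: ∅.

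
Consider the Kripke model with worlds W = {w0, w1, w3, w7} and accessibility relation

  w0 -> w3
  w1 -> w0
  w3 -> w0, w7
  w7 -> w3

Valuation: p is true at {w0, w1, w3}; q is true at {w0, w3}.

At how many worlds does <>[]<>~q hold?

w0: successors {w3}; []<>~q there: w3:F. ✗
w1: successors {w0}; []<>~q there: w0:T. ✓
w3: successors {w0, w7}; []<>~q there: w0:T, w7:T. ✓
w7: successors {w3}; []<>~q there: w3:F. ✗
Satisfying worlds: {w1, w3}.

2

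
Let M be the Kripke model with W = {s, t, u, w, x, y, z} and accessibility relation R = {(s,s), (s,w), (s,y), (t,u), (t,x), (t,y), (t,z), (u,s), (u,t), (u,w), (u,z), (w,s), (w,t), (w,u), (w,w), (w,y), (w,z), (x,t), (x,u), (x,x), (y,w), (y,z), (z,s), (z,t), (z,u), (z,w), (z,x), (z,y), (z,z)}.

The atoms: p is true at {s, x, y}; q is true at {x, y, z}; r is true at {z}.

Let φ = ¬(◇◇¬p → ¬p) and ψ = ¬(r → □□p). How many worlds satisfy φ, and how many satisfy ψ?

3 and 1

For ¬(◇◇¬p → ¬p):
s: ◇◇¬p → ¬p is F. ✓
t: ◇◇¬p → ¬p is T. ✗
u: ◇◇¬p → ¬p is T. ✗
w: ◇◇¬p → ¬p is T. ✗
x: ◇◇¬p → ¬p is F. ✓
y: ◇◇¬p → ¬p is F. ✓
z: ◇◇¬p → ¬p is T. ✗
— 3 worlds.
For ¬(r → □□p):
s: r → □□p is T. ✗
t: r → □□p is T. ✗
u: r → □□p is T. ✗
w: r → □□p is T. ✗
x: r → □□p is T. ✗
y: r → □□p is T. ✗
z: r → □□p is F. ✓
— 1 world.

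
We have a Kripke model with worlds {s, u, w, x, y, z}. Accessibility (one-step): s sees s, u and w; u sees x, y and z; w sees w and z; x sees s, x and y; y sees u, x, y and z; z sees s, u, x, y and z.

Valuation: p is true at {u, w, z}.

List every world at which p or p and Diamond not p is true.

s: p is F, p and Diamond not p is F. ✗
u: p is T, p and Diamond not p is T. ✓
w: p is T, p and Diamond not p is F. ✓
x: p is F, p and Diamond not p is F. ✗
y: p is F, p and Diamond not p is F. ✗
z: p is T, p and Diamond not p is T. ✓

{u, w, z}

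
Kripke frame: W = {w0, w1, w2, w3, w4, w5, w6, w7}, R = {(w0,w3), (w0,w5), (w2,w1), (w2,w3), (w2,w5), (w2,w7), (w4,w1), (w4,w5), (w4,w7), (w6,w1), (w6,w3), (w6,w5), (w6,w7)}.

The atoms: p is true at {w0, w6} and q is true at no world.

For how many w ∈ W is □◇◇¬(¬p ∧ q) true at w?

4

w0: successors {w3, w5}; ◇◇¬(¬p ∧ q) there: w3:F, w5:F. ✗
w1: no successors, so □◇◇¬(¬p ∧ q) holds vacuously. ✓
w2: successors {w1, w3, w5, w7}; ◇◇¬(¬p ∧ q) there: w1:F, w3:F, w5:F, w7:F. ✗
w3: no successors, so □◇◇¬(¬p ∧ q) holds vacuously. ✓
w4: successors {w1, w5, w7}; ◇◇¬(¬p ∧ q) there: w1:F, w5:F, w7:F. ✗
w5: no successors, so □◇◇¬(¬p ∧ q) holds vacuously. ✓
w6: successors {w1, w3, w5, w7}; ◇◇¬(¬p ∧ q) there: w1:F, w3:F, w5:F, w7:F. ✗
w7: no successors, so □◇◇¬(¬p ∧ q) holds vacuously. ✓
Satisfying worlds: {w1, w3, w5, w7}.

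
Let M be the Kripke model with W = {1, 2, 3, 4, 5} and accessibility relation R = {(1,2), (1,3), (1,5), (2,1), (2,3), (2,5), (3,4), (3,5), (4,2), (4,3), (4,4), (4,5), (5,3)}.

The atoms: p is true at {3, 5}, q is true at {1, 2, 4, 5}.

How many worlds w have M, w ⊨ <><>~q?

4

1: successors {2, 3, 5}; <>~q there: 2:T, 3:F, 5:T. ✓
2: successors {1, 3, 5}; <>~q there: 1:T, 3:F, 5:T. ✓
3: successors {4, 5}; <>~q there: 4:T, 5:T. ✓
4: successors {2, 3, 4, 5}; <>~q there: 2:T, 3:F, 4:T, 5:T. ✓
5: successors {3}; <>~q there: 3:F. ✗
Satisfying worlds: {1, 2, 3, 4}.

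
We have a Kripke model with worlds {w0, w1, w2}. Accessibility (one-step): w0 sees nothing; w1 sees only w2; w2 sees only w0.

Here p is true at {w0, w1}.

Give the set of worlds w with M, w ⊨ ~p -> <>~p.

{w0, w1}

w0: ~p is F, <>~p is F. ✓
w1: ~p is F, <>~p is T. ✓
w2: ~p is T, <>~p is F. ✗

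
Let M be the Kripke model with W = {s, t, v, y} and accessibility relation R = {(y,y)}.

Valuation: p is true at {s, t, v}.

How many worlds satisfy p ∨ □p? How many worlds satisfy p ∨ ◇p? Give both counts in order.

For p ∨ □p:
s: p is T, □p is T. ✓
t: p is T, □p is T. ✓
v: p is T, □p is T. ✓
y: p is F, □p is F. ✗
— 3 worlds.
For p ∨ ◇p:
s: p is T, ◇p is F. ✓
t: p is T, ◇p is F. ✓
v: p is T, ◇p is F. ✓
y: p is F, ◇p is F. ✗
— 3 worlds.

3 and 3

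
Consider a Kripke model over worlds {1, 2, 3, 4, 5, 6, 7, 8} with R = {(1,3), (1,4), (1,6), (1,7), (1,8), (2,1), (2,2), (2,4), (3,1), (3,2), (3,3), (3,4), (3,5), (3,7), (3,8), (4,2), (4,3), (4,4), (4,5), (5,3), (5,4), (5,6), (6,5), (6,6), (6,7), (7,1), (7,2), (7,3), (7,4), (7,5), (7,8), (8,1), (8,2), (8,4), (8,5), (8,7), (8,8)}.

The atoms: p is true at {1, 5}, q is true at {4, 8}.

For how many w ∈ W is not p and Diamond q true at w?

1: not p is F, Diamond q is T. ✗
2: not p is T, Diamond q is T. ✓
3: not p is T, Diamond q is T. ✓
4: not p is T, Diamond q is T. ✓
5: not p is F, Diamond q is T. ✗
6: not p is T, Diamond q is F. ✗
7: not p is T, Diamond q is T. ✓
8: not p is T, Diamond q is T. ✓
Satisfying worlds: {2, 3, 4, 7, 8}.

5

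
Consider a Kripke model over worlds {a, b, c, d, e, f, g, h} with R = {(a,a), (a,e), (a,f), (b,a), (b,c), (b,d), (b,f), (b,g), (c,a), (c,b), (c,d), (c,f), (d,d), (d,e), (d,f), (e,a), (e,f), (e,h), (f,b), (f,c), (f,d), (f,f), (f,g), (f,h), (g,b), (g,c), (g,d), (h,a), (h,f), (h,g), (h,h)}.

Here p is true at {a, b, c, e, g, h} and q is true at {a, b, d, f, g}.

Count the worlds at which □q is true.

1

a: successors {a, e, f}; q there: a:T, e:F, f:T. ✗
b: successors {a, c, d, f, g}; q there: a:T, c:F, d:T, f:T, g:T. ✗
c: successors {a, b, d, f}; q there: a:T, b:T, d:T, f:T. ✓
d: successors {d, e, f}; q there: d:T, e:F, f:T. ✗
e: successors {a, f, h}; q there: a:T, f:T, h:F. ✗
f: successors {b, c, d, f, g, h}; q there: b:T, c:F, d:T, f:T, g:T, h:F. ✗
g: successors {b, c, d}; q there: b:T, c:F, d:T. ✗
h: successors {a, f, g, h}; q there: a:T, f:T, g:T, h:F. ✗
Satisfying worlds: {c}.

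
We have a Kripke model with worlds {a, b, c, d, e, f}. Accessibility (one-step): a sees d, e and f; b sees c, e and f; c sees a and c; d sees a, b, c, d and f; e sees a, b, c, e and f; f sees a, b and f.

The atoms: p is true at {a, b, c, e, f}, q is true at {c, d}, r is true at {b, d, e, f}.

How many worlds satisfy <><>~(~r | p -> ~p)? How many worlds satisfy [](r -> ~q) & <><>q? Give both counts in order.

For <><>~(~r | p -> ~p):
a: successors {d, e, f}; <>~(~r | p -> ~p) there: d:T, e:T, f:T. ✓
b: successors {c, e, f}; <>~(~r | p -> ~p) there: c:T, e:T, f:T. ✓
c: successors {a, c}; <>~(~r | p -> ~p) there: a:T, c:T. ✓
d: successors {a, b, c, d, f}; <>~(~r | p -> ~p) there: a:T, b:T, c:T, d:T, f:T. ✓
e: successors {a, b, c, e, f}; <>~(~r | p -> ~p) there: a:T, b:T, c:T, e:T, f:T. ✓
f: successors {a, b, f}; <>~(~r | p -> ~p) there: a:T, b:T, f:T. ✓
— 6 worlds.
For [](r -> ~q) & <><>q:
a: [](r -> ~q) is F, <><>q is T. ✗
b: [](r -> ~q) is T, <><>q is T. ✓
c: [](r -> ~q) is T, <><>q is T. ✓
d: [](r -> ~q) is F, <><>q is T. ✗
e: [](r -> ~q) is T, <><>q is T. ✓
f: [](r -> ~q) is T, <><>q is T. ✓
— 4 worlds.

6 and 4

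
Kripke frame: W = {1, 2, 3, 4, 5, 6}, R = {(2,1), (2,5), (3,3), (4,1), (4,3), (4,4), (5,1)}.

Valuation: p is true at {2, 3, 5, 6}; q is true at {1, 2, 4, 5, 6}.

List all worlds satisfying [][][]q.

{1, 2, 5, 6}

1: no successors, so [][][]q holds vacuously. ✓
2: successors {1, 5}; [][]q there: 1:T, 5:T. ✓
3: successors {3}; [][]q there: 3:F. ✗
4: successors {1, 3, 4}; [][]q there: 1:T, 3:F, 4:F. ✗
5: successors {1}; [][]q there: 1:T. ✓
6: no successors, so [][][]q holds vacuously. ✓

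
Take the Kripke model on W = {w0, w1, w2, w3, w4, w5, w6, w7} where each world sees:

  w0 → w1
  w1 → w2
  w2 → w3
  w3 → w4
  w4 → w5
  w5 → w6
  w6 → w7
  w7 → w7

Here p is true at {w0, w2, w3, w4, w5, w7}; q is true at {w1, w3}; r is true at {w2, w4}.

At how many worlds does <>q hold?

2

w0: successors {w1}; q there: w1:T. ✓
w1: successors {w2}; q there: w2:F. ✗
w2: successors {w3}; q there: w3:T. ✓
w3: successors {w4}; q there: w4:F. ✗
w4: successors {w5}; q there: w5:F. ✗
w5: successors {w6}; q there: w6:F. ✗
w6: successors {w7}; q there: w7:F. ✗
w7: successors {w7}; q there: w7:F. ✗
Satisfying worlds: {w0, w2}.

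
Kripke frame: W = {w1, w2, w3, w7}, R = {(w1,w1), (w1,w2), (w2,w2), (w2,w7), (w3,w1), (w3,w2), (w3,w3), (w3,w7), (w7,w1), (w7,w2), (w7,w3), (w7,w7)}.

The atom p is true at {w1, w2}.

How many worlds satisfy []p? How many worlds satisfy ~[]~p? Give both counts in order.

For []p:
w1: successors {w1, w2}; p there: w1:T, w2:T. ✓
w2: successors {w2, w7}; p there: w2:T, w7:F. ✗
w3: successors {w1, w2, w3, w7}; p there: w1:T, w2:T, w3:F, w7:F. ✗
w7: successors {w1, w2, w3, w7}; p there: w1:T, w2:T, w3:F, w7:F. ✗
— 1 world.
For ~[]~p:
w1: []~p is F. ✓
w2: []~p is F. ✓
w3: []~p is F. ✓
w7: []~p is F. ✓
— 4 worlds.

1 and 4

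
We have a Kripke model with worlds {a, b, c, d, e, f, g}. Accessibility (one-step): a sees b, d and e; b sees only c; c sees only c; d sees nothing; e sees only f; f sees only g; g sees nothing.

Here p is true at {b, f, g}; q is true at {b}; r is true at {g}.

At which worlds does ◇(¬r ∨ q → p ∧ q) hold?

{a, f}

a: successors {b, d, e}; ¬r ∨ q → p ∧ q there: b:T, d:F, e:F. ✓
b: successors {c}; ¬r ∨ q → p ∧ q there: c:F. ✗
c: successors {c}; ¬r ∨ q → p ∧ q there: c:F. ✗
d: no successors, so ◇(¬r ∨ q → p ∧ q) fails. ✗
e: successors {f}; ¬r ∨ q → p ∧ q there: f:F. ✗
f: successors {g}; ¬r ∨ q → p ∧ q there: g:T. ✓
g: no successors, so ◇(¬r ∨ q → p ∧ q) fails. ✗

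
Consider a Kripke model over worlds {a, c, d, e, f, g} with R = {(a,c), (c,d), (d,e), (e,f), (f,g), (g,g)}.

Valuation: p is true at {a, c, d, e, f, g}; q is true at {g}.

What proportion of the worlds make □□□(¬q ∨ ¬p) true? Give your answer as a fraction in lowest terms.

a: successors {c}; □□(¬q ∨ ¬p) there: c:T. ✓
c: successors {d}; □□(¬q ∨ ¬p) there: d:T. ✓
d: successors {e}; □□(¬q ∨ ¬p) there: e:F. ✗
e: successors {f}; □□(¬q ∨ ¬p) there: f:F. ✗
f: successors {g}; □□(¬q ∨ ¬p) there: g:F. ✗
g: successors {g}; □□(¬q ∨ ¬p) there: g:F. ✗
That's 2 of 6 worlds, so 2/6 = 1/3.

1/3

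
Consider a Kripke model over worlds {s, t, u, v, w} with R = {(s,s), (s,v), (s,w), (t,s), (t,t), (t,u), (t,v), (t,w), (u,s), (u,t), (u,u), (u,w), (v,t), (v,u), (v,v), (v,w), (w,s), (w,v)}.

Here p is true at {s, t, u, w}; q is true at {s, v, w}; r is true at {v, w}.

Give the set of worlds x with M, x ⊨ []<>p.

{s, t, u, v, w}

s: successors {s, v, w}; <>p there: s:T, v:T, w:T. ✓
t: successors {s, t, u, v, w}; <>p there: s:T, t:T, u:T, v:T, w:T. ✓
u: successors {s, t, u, w}; <>p there: s:T, t:T, u:T, w:T. ✓
v: successors {t, u, v, w}; <>p there: t:T, u:T, v:T, w:T. ✓
w: successors {s, v}; <>p there: s:T, v:T. ✓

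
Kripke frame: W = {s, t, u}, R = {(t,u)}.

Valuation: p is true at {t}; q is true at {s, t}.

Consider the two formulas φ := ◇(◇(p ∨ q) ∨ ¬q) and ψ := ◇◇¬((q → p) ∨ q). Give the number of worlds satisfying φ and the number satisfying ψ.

1 and 0

For ◇(◇(p ∨ q) ∨ ¬q):
s: no successors, so ◇(◇(p ∨ q) ∨ ¬q) fails. ✗
t: successors {u}; ◇(p ∨ q) ∨ ¬q there: u:T. ✓
u: no successors, so ◇(◇(p ∨ q) ∨ ¬q) fails. ✗
— 1 world.
For ◇◇¬((q → p) ∨ q):
s: no successors, so ◇◇¬((q → p) ∨ q) fails. ✗
t: successors {u}; ◇¬((q → p) ∨ q) there: u:F. ✗
u: no successors, so ◇◇¬((q → p) ∨ q) fails. ✗
— 0 worlds.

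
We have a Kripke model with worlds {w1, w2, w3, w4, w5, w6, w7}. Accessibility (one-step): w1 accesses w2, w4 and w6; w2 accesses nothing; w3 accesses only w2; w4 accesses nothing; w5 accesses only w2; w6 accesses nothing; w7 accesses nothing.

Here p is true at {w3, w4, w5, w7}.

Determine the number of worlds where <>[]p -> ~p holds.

w1: <>[]p is T, ~p is T. ✓
w2: <>[]p is F, ~p is T. ✓
w3: <>[]p is T, ~p is F. ✗
w4: <>[]p is F, ~p is F. ✓
w5: <>[]p is T, ~p is F. ✗
w6: <>[]p is F, ~p is T. ✓
w7: <>[]p is F, ~p is F. ✓
Satisfying worlds: {w1, w2, w4, w6, w7}.

5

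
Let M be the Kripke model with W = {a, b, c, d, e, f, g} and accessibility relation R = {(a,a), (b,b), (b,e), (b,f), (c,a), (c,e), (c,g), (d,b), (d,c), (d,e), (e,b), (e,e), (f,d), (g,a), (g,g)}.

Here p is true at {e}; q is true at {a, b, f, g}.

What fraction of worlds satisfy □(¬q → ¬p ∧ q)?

2/7

a: successors {a}; ¬q → ¬p ∧ q there: a:T. ✓
b: successors {b, e, f}; ¬q → ¬p ∧ q there: b:T, e:F, f:T. ✗
c: successors {a, e, g}; ¬q → ¬p ∧ q there: a:T, e:F, g:T. ✗
d: successors {b, c, e}; ¬q → ¬p ∧ q there: b:T, c:F, e:F. ✗
e: successors {b, e}; ¬q → ¬p ∧ q there: b:T, e:F. ✗
f: successors {d}; ¬q → ¬p ∧ q there: d:F. ✗
g: successors {a, g}; ¬q → ¬p ∧ q there: a:T, g:T. ✓
That's 2 of 7 worlds, so 2/7.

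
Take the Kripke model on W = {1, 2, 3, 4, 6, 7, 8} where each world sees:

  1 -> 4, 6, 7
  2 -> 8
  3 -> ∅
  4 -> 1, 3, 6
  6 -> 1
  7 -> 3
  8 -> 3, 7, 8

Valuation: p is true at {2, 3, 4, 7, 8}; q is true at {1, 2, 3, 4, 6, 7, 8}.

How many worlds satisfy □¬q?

1: successors {4, 6, 7}; ¬q there: 4:F, 6:F, 7:F. ✗
2: successors {8}; ¬q there: 8:F. ✗
3: no successors, so □¬q holds vacuously. ✓
4: successors {1, 3, 6}; ¬q there: 1:F, 3:F, 6:F. ✗
6: successors {1}; ¬q there: 1:F. ✗
7: successors {3}; ¬q there: 3:F. ✗
8: successors {3, 7, 8}; ¬q there: 3:F, 7:F, 8:F. ✗
Satisfying worlds: {3}.

1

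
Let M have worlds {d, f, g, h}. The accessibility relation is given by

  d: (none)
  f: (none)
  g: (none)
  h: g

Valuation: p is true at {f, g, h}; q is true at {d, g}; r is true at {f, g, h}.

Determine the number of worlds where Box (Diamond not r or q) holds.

4

d: no successors, so Box (Diamond not r or q) holds vacuously. ✓
f: no successors, so Box (Diamond not r or q) holds vacuously. ✓
g: no successors, so Box (Diamond not r or q) holds vacuously. ✓
h: successors {g}; Diamond not r or q there: g:T. ✓
Satisfying worlds: {d, f, g, h}.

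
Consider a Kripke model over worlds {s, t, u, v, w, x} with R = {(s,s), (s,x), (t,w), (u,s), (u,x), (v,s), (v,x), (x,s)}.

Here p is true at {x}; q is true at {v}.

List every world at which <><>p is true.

s: successors {s, x}; <>p there: s:T, x:F. ✓
t: successors {w}; <>p there: w:F. ✗
u: successors {s, x}; <>p there: s:T, x:F. ✓
v: successors {s, x}; <>p there: s:T, x:F. ✓
w: no successors, so <><>p fails. ✗
x: successors {s}; <>p there: s:T. ✓

{s, u, v, x}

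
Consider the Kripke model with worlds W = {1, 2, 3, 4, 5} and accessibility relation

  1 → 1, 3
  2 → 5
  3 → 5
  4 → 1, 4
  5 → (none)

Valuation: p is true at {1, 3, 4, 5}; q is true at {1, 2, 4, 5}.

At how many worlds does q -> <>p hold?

4

1: q is T, <>p is T. ✓
2: q is T, <>p is T. ✓
3: q is F, <>p is T. ✓
4: q is T, <>p is T. ✓
5: q is T, <>p is F. ✗
Satisfying worlds: {1, 2, 3, 4}.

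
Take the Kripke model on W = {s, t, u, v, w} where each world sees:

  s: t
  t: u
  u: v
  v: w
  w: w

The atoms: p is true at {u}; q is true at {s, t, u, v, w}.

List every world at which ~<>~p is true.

{t}

s: <>~p is T. ✗
t: <>~p is F. ✓
u: <>~p is T. ✗
v: <>~p is T. ✗
w: <>~p is T. ✗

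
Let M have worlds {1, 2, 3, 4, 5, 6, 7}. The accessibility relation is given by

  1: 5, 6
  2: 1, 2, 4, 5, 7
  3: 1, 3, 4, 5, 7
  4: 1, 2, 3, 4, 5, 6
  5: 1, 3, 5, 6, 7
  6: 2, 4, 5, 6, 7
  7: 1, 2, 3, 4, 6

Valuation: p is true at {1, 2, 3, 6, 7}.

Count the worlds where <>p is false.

1: successors {5, 6}; p there: 5:F, 6:T. ✓
2: successors {1, 2, 4, 5, 7}; p there: 1:T, 2:T, 4:F, 5:F, 7:T. ✓
3: successors {1, 3, 4, 5, 7}; p there: 1:T, 3:T, 4:F, 5:F, 7:T. ✓
4: successors {1, 2, 3, 4, 5, 6}; p there: 1:T, 2:T, 3:T, 4:F, 5:F, 6:T. ✓
5: successors {1, 3, 5, 6, 7}; p there: 1:T, 3:T, 5:F, 6:T, 7:T. ✓
6: successors {2, 4, 5, 6, 7}; p there: 2:T, 4:F, 5:F, 6:T, 7:T. ✓
7: successors {1, 2, 3, 4, 6}; p there: 1:T, 2:T, 3:T, 4:F, 6:T. ✓
Satisfying worlds: {1, 2, 3, 4, 5, 6, 7}.
So <>p fails at the other 0 worlds.

0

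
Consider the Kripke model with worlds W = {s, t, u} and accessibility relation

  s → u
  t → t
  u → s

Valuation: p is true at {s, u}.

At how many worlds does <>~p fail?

s: successors {u}; ~p there: u:F. ✗
t: successors {t}; ~p there: t:T. ✓
u: successors {s}; ~p there: s:F. ✗
Satisfying worlds: {t}.
So <>~p fails at the other 2 worlds.

2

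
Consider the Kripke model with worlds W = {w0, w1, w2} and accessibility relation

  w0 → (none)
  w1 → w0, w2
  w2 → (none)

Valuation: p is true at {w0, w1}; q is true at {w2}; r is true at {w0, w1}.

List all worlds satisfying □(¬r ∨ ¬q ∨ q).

w0: no successors, so □(¬r ∨ ¬q ∨ q) holds vacuously. ✓
w1: successors {w0, w2}; ¬r ∨ ¬q ∨ q there: w0:T, w2:T. ✓
w2: no successors, so □(¬r ∨ ¬q ∨ q) holds vacuously. ✓

{w0, w1, w2}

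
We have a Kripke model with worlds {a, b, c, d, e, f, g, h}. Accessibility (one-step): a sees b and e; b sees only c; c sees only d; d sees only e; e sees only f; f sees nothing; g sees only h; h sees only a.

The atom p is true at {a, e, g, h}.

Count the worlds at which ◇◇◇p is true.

2

a: successors {b, e}; ◇◇p there: b:F, e:F. ✗
b: successors {c}; ◇◇p there: c:T. ✓
c: successors {d}; ◇◇p there: d:F. ✗
d: successors {e}; ◇◇p there: e:F. ✗
e: successors {f}; ◇◇p there: f:F. ✗
f: no successors, so ◇◇◇p fails. ✗
g: successors {h}; ◇◇p there: h:T. ✓
h: successors {a}; ◇◇p there: a:F. ✗
Satisfying worlds: {b, g}.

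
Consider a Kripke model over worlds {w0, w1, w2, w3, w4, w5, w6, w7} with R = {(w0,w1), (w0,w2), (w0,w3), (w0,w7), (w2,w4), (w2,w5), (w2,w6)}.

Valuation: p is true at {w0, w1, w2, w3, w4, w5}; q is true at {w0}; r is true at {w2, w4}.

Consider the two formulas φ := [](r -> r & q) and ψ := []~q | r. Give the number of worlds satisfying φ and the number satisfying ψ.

For [](r -> r & q):
w0: successors {w1, w2, w3, w7}; r -> r & q there: w1:T, w2:F, w3:T, w7:T. ✗
w1: no successors, so [](r -> r & q) holds vacuously. ✓
w2: successors {w4, w5, w6}; r -> r & q there: w4:F, w5:T, w6:T. ✗
w3: no successors, so [](r -> r & q) holds vacuously. ✓
w4: no successors, so [](r -> r & q) holds vacuously. ✓
w5: no successors, so [](r -> r & q) holds vacuously. ✓
w6: no successors, so [](r -> r & q) holds vacuously. ✓
w7: no successors, so [](r -> r & q) holds vacuously. ✓
— 6 worlds.
For []~q | r:
w0: []~q is T, r is F. ✓
w1: []~q is T, r is F. ✓
w2: []~q is T, r is T. ✓
w3: []~q is T, r is F. ✓
w4: []~q is T, r is T. ✓
w5: []~q is T, r is F. ✓
w6: []~q is T, r is F. ✓
w7: []~q is T, r is F. ✓
— 8 worlds.

6 and 8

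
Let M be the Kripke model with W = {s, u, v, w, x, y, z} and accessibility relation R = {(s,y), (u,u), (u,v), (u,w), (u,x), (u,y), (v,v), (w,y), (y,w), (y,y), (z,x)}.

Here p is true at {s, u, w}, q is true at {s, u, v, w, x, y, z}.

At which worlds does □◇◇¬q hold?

{x}

s: successors {y}; ◇◇¬q there: y:F. ✗
u: successors {u, v, w, x, y}; ◇◇¬q there: u:F, v:F, w:F, x:F, y:F. ✗
v: successors {v}; ◇◇¬q there: v:F. ✗
w: successors {y}; ◇◇¬q there: y:F. ✗
x: no successors, so □◇◇¬q holds vacuously. ✓
y: successors {w, y}; ◇◇¬q there: w:F, y:F. ✗
z: successors {x}; ◇◇¬q there: x:F. ✗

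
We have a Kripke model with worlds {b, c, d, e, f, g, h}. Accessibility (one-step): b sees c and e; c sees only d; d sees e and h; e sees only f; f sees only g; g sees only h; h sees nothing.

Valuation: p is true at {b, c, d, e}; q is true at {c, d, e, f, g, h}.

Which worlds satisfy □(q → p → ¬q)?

{e, f, g, h}

b: successors {c, e}; q → p → ¬q there: c:F, e:F. ✗
c: successors {d}; q → p → ¬q there: d:F. ✗
d: successors {e, h}; q → p → ¬q there: e:F, h:T. ✗
e: successors {f}; q → p → ¬q there: f:T. ✓
f: successors {g}; q → p → ¬q there: g:T. ✓
g: successors {h}; q → p → ¬q there: h:T. ✓
h: no successors, so □(q → p → ¬q) holds vacuously. ✓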